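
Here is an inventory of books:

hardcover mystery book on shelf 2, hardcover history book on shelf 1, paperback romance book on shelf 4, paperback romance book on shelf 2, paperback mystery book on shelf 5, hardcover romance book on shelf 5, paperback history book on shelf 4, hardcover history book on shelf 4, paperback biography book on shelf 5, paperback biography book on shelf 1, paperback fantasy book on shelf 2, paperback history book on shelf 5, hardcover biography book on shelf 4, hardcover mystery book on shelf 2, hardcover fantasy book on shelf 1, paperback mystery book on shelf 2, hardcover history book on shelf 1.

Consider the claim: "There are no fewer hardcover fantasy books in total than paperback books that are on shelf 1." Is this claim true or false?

|hardcover fantasy books| = 1.
|paperback books on shelf 1| = 1.
The claim requires 1 ≥ 1, which holds.

True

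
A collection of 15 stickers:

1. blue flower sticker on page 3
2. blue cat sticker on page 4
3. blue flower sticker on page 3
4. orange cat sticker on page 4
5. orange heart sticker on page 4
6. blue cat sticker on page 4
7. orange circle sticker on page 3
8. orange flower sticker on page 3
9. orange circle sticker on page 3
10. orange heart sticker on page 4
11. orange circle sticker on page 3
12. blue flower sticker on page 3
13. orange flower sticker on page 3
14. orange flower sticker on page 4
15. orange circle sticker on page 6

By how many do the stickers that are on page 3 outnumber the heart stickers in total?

stickers on page 3: 8.
heart stickers: 2.
8 − 2 = 6.

6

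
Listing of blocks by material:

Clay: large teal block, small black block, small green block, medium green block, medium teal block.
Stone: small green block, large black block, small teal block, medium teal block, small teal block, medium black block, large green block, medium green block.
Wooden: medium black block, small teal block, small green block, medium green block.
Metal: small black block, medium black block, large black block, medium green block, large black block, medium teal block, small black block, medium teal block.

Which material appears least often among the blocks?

wooden

Counts by material: stone 8, metal 8, clay 5, wooden 4.
The minimum is 4, held uniquely by wooden.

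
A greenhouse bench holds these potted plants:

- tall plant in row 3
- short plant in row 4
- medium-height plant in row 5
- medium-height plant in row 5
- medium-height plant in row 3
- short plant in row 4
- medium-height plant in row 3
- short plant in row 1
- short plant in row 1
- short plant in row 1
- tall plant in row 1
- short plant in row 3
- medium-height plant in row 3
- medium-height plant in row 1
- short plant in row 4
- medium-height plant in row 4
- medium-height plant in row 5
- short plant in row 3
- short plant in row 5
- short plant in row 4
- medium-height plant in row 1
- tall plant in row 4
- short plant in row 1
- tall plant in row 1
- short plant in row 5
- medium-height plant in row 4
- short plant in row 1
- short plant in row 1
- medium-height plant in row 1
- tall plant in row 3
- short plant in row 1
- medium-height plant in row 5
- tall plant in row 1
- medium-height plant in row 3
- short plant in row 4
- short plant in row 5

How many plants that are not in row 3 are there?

Total plants: 36; with the excluded value: 8; remaining 36 − 8 = 28.

28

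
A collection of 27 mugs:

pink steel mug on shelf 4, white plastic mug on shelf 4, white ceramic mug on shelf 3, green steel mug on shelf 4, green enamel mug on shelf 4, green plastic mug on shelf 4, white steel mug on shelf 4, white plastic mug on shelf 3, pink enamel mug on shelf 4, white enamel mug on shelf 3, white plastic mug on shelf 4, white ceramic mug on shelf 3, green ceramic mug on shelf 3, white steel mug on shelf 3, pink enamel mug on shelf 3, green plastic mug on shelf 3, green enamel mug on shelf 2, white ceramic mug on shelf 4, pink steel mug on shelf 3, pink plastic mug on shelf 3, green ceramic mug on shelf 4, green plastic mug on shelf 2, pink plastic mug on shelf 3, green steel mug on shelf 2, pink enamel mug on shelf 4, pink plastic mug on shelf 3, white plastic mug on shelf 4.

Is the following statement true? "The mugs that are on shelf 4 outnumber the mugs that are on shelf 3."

mugs on shelf 4: 12.
mugs on shelf 3: 12.
The claim requires 12 > 12, which does not hold.

False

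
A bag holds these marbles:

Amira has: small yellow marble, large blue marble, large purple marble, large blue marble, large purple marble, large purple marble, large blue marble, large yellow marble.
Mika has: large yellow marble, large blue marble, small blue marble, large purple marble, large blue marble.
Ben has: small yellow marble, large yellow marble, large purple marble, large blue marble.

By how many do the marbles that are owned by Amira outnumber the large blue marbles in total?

marbles owned by Amira: 8.
large blue marbles: 6.
8 − 6 = 2.

2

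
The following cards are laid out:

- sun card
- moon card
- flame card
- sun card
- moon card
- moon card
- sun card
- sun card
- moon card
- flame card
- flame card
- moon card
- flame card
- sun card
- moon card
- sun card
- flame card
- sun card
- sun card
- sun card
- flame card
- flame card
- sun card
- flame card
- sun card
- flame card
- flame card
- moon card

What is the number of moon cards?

7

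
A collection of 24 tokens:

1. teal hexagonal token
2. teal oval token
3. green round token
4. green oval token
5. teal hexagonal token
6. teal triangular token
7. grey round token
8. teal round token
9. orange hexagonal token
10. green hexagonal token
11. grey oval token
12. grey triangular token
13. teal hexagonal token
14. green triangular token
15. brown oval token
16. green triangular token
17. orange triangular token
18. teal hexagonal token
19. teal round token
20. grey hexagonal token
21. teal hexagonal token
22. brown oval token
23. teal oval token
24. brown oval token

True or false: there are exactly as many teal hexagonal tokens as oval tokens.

teal hexagonal tokens: 5.
oval tokens: 7.
The claim requires 5 = 7, which does not hold.

False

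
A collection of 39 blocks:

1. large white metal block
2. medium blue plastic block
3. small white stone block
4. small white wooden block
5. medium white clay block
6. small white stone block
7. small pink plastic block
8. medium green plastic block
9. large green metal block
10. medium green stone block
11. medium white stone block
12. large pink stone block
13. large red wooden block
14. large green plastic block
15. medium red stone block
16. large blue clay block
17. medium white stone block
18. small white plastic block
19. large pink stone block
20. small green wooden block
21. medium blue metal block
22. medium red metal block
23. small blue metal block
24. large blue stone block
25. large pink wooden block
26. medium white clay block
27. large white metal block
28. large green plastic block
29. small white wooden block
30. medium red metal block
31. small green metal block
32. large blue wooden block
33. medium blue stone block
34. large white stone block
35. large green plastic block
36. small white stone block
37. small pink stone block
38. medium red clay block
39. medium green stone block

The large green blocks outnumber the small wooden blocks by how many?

1

large green blocks: 4.
small wooden blocks: 3.
4 − 3 = 1.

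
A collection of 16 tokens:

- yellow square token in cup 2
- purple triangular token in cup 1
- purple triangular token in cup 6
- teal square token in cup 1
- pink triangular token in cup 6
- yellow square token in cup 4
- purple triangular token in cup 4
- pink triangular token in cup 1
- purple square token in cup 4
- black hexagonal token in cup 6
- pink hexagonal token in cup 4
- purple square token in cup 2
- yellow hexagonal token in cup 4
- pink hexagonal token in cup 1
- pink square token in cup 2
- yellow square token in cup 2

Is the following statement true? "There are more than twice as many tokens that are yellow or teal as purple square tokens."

True

There are 5 tokens that are yellow or teal.
There are 2 purple square tokens.
The claim requires 5 > 2 × 2 = 4, which holds.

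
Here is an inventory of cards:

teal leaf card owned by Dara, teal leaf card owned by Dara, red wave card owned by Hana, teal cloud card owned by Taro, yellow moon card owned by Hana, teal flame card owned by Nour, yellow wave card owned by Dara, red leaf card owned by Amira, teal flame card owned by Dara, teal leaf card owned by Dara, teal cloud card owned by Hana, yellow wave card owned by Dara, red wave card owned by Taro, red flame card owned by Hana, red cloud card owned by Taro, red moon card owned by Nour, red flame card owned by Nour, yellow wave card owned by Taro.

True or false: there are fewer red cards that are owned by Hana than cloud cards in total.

red cards owned by Hana: 2.
cloud cards: 3.
The claim requires 2 < 3, which holds.

True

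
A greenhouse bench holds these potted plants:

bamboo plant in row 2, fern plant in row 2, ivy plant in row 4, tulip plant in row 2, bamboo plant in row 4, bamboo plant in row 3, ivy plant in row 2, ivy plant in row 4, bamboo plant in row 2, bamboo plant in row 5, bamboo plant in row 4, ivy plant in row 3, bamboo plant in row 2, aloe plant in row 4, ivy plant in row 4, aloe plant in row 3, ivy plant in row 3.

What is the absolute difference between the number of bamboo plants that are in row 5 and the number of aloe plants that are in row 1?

bamboo plants in row 5: 1. aloe plants in row 1: 0.
|1 − 0| = 1 − 0 = 1.

1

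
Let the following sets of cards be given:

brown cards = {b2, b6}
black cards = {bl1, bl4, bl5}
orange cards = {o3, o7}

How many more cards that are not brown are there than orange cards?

3

cards that are not brown: 5.
orange cards: 2.
5 − 2 = 3.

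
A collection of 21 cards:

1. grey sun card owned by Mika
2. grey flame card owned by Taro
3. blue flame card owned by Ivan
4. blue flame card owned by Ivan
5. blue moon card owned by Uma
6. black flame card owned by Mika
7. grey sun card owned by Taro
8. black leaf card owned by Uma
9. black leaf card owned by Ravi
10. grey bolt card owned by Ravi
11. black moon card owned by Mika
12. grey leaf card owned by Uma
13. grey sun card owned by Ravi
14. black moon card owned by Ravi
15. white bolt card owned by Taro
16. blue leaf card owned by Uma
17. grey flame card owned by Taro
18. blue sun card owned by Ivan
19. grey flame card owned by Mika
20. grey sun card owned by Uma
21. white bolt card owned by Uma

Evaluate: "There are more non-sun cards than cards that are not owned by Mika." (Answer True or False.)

There are 16 non-sun cards.
Count of cards that are not owned by Mika: 17.
The claim requires 16 > 17, which does not hold.

False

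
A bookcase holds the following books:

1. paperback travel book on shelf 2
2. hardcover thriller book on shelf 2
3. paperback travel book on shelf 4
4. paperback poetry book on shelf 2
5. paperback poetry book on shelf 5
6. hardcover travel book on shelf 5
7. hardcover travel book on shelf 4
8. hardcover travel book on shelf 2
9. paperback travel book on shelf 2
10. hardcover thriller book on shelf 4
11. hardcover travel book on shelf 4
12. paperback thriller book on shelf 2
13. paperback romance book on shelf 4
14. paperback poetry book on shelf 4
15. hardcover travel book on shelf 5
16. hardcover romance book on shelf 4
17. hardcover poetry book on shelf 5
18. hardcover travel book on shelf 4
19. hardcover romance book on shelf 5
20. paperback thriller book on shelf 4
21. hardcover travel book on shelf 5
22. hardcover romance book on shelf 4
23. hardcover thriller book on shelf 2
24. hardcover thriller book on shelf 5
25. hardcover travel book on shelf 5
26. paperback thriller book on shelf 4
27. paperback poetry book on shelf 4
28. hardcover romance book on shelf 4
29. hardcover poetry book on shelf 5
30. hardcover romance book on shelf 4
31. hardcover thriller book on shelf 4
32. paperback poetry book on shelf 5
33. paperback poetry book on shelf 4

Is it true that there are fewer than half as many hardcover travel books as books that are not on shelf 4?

hardcover travel books: 8.
books that are not on shelf 4: 17.
The claim requires 2 × 8 = 16 < 17, which holds.

True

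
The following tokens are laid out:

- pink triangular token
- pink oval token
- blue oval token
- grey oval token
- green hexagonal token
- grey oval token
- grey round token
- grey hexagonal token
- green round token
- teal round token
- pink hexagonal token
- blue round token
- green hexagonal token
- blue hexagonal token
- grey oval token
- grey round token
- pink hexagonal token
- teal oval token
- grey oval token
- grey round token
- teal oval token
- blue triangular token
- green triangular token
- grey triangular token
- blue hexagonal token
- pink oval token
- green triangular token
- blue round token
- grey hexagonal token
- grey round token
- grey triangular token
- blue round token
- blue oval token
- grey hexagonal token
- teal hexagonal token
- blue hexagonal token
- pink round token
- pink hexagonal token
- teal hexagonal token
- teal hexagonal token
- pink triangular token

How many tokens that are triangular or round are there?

17

round: 10; triangular: 7; together 10 + 7 = 17.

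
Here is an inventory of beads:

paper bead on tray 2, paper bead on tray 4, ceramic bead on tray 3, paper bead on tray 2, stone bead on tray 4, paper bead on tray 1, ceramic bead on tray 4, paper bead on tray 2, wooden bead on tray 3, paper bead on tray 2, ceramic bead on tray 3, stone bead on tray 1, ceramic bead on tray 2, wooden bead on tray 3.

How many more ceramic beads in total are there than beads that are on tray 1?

2

ceramic beads: 4.
beads on tray 1: 2.
4 − 2 = 2.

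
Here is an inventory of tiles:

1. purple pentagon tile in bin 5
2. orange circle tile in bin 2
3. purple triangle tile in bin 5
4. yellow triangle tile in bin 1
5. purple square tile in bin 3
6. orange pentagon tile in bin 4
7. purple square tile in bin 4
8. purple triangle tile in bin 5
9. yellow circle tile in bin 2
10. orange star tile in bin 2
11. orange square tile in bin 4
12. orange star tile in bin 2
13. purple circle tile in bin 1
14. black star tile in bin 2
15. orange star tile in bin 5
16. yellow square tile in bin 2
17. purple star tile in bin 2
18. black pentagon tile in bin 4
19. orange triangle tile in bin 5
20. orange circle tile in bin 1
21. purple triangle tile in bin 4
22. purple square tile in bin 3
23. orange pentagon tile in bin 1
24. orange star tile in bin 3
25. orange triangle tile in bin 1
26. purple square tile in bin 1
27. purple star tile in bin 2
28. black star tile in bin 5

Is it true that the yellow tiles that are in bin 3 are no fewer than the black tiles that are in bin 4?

yellow tiles in bin 3: 0.
black tiles in bin 4: 1.
The claim requires 0 ≥ 1, which does not hold.

False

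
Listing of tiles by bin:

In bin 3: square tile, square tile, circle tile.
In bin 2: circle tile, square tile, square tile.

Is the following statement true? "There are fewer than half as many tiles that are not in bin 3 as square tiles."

False

There are 3 tiles that are not in bin 3.
There are 4 square tiles.
The claim requires 2 × 3 = 6 < 4, which does not hold.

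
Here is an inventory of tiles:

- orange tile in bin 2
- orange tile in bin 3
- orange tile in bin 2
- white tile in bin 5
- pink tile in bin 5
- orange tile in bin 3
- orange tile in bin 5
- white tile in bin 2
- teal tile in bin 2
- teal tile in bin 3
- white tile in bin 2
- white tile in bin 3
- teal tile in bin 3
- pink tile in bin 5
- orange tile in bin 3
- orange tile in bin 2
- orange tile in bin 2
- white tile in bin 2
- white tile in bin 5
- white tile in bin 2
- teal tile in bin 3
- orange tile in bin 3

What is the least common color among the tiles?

pink

Counts by color: orange 9, white 7, teal 4, pink 2.
The minimum is 2, held uniquely by pink.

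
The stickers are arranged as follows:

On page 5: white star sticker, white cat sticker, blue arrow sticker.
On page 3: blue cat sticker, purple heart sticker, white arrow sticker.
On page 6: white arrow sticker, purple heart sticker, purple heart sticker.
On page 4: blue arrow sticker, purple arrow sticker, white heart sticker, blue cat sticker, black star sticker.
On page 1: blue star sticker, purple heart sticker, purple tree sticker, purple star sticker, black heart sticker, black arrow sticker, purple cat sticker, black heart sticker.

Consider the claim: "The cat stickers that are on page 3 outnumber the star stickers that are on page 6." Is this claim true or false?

True

|cat stickers on page 3| = 1.
|star stickers on page 6| = 0.
The claim requires 1 > 0, which holds.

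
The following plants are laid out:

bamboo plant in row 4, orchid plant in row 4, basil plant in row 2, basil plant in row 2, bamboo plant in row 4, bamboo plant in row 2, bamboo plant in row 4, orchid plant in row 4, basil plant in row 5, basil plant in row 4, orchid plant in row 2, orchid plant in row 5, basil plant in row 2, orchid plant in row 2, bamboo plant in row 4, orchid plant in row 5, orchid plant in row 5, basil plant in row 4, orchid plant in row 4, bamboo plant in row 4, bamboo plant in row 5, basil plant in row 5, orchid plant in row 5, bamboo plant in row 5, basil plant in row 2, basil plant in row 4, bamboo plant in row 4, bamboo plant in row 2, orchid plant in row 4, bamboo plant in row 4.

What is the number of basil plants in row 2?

4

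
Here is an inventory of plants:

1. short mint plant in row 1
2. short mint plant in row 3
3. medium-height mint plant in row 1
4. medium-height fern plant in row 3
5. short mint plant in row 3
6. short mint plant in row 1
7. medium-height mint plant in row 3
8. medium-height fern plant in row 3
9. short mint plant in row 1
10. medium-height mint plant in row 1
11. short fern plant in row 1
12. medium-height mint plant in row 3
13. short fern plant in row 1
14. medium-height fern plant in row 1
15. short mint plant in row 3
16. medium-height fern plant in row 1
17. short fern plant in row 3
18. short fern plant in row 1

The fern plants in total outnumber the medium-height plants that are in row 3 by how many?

fern plants: 8.
medium-height plants in row 3: 4.
8 − 4 = 4.

4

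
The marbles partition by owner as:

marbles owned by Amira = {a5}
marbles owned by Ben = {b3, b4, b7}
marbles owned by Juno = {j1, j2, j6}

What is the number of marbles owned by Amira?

1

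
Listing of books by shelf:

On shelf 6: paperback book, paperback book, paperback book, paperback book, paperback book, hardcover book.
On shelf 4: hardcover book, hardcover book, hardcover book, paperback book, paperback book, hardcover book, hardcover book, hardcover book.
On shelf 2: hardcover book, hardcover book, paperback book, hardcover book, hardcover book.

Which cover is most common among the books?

hardcover

Counts by cover: hardcover 11, paperback 8.
The maximum is 11, held uniquely by hardcover.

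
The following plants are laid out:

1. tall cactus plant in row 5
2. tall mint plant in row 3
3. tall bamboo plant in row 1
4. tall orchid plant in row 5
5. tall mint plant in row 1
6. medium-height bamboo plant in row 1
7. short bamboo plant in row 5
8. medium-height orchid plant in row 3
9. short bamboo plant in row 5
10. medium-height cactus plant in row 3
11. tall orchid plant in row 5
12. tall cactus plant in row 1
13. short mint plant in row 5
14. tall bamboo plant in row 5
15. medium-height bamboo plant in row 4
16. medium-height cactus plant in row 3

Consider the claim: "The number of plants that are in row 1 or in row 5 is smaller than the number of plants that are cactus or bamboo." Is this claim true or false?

False

plants in row 1 or in row 5: 11.
plants that are cactus or bamboo: 10.
The claim requires 11 < 10, which does not hold.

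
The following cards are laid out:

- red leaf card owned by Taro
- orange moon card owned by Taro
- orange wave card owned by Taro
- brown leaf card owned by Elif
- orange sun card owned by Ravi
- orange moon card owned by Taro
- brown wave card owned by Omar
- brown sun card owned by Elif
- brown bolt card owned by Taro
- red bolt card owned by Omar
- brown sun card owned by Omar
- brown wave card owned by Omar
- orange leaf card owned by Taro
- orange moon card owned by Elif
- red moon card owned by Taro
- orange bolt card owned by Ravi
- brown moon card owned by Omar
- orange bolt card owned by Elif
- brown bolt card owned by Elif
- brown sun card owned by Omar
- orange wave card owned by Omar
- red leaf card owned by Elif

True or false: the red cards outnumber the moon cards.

There are 4 red cards.
There are 5 moon cards.
The claim requires 4 > 5, which does not hold.

False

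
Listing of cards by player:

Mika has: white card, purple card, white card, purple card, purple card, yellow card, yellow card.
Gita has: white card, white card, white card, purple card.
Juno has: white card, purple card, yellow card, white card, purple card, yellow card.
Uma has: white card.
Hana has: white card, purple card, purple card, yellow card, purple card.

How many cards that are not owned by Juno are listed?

17

Total cards: 23; with the excluded value: 6; remaining 23 − 6 = 17.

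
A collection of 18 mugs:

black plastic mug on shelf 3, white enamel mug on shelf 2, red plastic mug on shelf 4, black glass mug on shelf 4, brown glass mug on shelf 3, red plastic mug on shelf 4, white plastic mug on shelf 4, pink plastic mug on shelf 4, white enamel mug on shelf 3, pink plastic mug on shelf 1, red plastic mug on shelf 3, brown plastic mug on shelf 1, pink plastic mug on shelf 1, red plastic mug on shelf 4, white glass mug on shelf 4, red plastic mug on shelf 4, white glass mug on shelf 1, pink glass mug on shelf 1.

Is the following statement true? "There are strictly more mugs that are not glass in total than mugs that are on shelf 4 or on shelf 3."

True

|mugs that are not glass| = 13.
|mugs on shelf 4 or on shelf 3| = 12.
The claim requires 13 > 12, which holds.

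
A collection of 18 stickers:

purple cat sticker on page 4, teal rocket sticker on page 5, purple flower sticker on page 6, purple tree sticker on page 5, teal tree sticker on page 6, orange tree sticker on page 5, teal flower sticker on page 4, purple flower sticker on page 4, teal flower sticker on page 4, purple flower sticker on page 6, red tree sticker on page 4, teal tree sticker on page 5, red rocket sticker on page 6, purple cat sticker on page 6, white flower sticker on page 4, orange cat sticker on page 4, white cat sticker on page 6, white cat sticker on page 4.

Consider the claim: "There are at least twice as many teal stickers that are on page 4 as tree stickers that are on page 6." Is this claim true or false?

True

|teal stickers on page 4| = 2.
|tree stickers on page 6| = 1.
The claim requires 2 ≥ 2 × 1 = 2, which holds.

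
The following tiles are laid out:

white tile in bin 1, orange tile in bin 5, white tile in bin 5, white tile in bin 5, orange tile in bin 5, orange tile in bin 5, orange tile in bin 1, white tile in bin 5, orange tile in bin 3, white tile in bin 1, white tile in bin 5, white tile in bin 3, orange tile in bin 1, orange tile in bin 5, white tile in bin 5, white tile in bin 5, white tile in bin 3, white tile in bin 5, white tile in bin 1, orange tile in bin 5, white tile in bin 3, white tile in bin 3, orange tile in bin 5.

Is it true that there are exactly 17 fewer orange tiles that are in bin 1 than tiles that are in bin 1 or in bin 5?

|orange tiles in bin 1| = 2.
|tiles in bin 1 or in bin 5| = 18.
The claim requires 18 − 2 (= 16) to equal 17, which does not hold.

False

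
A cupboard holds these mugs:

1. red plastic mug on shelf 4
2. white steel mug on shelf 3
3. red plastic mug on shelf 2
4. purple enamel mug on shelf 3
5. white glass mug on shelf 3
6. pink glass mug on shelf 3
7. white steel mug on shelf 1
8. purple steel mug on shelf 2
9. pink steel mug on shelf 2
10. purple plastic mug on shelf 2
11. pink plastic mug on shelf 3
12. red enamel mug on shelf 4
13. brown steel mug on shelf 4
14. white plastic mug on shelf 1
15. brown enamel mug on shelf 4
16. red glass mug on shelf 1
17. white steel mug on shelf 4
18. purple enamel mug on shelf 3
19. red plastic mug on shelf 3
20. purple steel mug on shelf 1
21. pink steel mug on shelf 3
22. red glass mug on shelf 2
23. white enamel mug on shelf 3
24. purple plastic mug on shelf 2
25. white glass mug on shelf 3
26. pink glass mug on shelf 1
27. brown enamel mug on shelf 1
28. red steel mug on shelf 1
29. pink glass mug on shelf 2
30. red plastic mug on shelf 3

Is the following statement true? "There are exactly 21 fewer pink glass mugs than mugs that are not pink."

There are 3 pink glass mugs.
There are 24 mugs that are not pink.
The claim requires 24 − 3 (= 21) to equal 21, which holds.

True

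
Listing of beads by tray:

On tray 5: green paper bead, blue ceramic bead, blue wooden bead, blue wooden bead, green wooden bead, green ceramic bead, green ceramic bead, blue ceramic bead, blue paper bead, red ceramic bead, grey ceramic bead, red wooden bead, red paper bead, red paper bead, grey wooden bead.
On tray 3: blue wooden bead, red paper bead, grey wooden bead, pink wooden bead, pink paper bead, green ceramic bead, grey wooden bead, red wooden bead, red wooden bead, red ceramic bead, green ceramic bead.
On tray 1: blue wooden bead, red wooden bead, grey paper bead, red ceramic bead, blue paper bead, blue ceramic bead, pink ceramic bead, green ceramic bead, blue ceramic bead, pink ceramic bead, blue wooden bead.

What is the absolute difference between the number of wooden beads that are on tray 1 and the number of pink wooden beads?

2

wooden beads on tray 1: 3. pink wooden beads: 1.
|3 − 1| = 3 − 1 = 2.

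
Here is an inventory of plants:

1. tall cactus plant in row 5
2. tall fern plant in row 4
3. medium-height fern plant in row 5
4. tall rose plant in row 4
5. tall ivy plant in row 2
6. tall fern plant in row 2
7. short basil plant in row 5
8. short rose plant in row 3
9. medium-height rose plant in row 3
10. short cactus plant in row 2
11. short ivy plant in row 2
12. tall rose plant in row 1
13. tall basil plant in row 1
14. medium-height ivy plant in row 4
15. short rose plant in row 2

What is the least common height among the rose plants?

medium-height

Counts by height (restricted to rose plants): tall 2, short 2, medium-height 1.
The minimum is 1, held uniquely by medium-height.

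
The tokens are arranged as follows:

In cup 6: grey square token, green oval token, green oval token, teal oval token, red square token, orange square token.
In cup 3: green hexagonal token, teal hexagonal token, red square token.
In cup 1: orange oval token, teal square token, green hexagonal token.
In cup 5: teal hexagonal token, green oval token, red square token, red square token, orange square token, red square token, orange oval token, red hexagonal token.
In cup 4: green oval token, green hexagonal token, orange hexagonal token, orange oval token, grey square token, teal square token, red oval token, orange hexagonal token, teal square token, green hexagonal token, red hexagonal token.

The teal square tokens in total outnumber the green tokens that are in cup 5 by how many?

teal square tokens: 3.
green tokens in cup 5: 1.
3 − 1 = 2.

2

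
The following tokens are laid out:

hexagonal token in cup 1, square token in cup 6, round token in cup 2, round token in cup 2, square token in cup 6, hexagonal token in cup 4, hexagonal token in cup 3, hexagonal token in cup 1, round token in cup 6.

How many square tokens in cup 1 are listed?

0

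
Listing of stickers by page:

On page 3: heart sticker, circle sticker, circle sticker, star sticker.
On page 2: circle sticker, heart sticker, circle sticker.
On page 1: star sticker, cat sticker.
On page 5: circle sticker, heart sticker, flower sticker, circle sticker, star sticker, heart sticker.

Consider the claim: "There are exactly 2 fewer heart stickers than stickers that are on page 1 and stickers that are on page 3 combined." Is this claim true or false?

True

|heart stickers| = 4.
stickers on page 1: 2; stickers on page 3: 4; combined: 2 + 4 = 6.
The claim requires 6 − 4 (= 2) to equal 2, which holds.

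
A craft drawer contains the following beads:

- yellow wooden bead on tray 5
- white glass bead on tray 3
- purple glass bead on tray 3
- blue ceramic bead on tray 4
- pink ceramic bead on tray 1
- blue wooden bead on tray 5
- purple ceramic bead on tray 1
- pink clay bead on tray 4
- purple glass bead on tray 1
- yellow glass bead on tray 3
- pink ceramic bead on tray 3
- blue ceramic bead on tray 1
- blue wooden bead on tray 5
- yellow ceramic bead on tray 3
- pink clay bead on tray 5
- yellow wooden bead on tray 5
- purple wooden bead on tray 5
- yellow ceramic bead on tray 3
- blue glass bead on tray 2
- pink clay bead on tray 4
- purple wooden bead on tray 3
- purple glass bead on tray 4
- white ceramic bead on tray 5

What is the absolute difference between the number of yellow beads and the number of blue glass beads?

4

yellow beads: 5. blue glass beads: 1.
|5 − 1| = 5 − 1 = 4.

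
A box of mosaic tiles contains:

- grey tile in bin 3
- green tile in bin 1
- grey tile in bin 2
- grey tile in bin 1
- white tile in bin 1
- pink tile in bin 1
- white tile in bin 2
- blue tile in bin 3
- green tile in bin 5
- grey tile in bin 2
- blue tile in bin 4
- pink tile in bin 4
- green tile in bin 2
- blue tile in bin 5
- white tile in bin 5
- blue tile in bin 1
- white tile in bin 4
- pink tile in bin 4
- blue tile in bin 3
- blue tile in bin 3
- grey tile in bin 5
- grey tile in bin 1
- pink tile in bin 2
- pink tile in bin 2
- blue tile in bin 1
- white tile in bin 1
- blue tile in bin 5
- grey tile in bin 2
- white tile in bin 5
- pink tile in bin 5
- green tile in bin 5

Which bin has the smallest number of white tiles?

Counts by bin (restricted to white tiles): bin 5→2, bin 1→2, bin 4→1, bin 2→1, bin 3→0.
The minimum is 0, held uniquely by bin 3.

bin 3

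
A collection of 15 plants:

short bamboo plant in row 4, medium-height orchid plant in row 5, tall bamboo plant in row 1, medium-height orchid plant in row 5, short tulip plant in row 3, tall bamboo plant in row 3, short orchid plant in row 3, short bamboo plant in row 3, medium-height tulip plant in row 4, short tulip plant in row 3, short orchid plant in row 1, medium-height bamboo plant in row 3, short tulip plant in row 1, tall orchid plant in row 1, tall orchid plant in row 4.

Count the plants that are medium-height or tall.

8

medium-height: 4; tall: 4; together 4 + 4 = 8.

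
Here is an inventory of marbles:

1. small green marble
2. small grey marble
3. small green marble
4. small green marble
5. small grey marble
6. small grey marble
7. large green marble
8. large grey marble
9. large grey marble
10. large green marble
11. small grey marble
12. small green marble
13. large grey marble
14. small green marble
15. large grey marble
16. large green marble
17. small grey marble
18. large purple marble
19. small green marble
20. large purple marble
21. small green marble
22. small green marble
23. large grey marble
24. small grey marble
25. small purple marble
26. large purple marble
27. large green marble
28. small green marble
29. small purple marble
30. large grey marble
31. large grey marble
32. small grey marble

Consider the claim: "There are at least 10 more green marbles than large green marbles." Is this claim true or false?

False

There are 13 green marbles.
There are 4 large green marbles.
The claim requires 13 − 4 = 9 ≥ 10, which does not hold.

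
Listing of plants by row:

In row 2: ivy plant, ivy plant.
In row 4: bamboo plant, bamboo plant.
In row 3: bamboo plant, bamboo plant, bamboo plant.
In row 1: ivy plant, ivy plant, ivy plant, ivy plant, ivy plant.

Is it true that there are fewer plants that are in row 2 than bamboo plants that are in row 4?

False

|plants in row 2| = 2.
|bamboo plants in row 4| = 2.
The claim requires 2 < 2, which does not hold.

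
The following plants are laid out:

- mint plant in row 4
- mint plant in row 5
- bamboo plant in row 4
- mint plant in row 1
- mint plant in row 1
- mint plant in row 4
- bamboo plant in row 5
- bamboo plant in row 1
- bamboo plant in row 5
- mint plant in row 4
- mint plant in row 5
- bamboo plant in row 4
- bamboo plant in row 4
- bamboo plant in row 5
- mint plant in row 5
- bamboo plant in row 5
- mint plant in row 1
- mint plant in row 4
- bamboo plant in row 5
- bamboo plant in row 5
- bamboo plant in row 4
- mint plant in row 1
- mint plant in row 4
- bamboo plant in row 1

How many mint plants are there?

12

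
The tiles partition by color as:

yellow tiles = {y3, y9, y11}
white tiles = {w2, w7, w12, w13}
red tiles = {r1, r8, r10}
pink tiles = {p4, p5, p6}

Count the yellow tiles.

3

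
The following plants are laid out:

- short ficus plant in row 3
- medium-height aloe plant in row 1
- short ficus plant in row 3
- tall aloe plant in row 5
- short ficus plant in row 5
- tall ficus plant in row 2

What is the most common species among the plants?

ficus

Counts by species: ficus 4, aloe 2.
The maximum is 4, held uniquely by ficus.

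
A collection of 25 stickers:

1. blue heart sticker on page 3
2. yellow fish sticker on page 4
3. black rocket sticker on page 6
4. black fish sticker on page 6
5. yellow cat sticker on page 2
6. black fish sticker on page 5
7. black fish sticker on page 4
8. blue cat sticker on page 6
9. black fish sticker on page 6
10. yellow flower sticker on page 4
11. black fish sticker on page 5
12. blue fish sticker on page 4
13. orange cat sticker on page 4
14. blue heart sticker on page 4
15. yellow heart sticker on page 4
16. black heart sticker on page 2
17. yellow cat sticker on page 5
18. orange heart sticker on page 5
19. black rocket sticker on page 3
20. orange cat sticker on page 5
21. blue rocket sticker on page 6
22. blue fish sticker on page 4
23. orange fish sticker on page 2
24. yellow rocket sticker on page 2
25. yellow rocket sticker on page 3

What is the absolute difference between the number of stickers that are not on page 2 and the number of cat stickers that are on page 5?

stickers that are not on page 2: 21. cat stickers on page 5: 2.
|21 − 2| = 21 − 2 = 19.

19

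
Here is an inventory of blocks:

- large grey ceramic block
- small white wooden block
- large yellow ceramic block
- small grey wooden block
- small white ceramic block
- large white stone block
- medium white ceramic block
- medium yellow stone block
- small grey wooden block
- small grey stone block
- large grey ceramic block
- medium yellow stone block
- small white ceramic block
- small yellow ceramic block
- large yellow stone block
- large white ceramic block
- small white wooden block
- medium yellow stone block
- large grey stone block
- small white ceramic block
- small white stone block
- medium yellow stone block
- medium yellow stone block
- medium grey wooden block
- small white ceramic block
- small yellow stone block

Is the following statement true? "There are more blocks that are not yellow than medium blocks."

True

blocks that are not yellow: 17.
medium blocks: 7.
The claim requires 17 > 7, which holds.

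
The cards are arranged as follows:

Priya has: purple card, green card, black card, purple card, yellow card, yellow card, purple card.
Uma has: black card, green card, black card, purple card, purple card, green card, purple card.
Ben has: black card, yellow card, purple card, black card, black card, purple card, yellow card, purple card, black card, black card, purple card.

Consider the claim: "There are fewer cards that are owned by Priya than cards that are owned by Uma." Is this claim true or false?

False

|cards owned by Priya| = 7.
|cards owned by Uma| = 7.
The claim requires 7 < 7, which does not hold.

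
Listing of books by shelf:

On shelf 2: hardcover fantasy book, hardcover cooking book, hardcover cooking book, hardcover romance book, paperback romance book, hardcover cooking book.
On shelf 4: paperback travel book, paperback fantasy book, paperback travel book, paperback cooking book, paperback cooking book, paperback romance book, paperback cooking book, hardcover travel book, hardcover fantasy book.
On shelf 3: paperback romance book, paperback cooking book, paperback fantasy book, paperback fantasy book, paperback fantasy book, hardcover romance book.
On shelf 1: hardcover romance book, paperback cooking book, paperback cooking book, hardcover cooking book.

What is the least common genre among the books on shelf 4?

romance

Counts by genre (restricted to books on shelf 4): travel 3, cooking 3, fantasy 2, romance 1.
The minimum is 1, held uniquely by romance.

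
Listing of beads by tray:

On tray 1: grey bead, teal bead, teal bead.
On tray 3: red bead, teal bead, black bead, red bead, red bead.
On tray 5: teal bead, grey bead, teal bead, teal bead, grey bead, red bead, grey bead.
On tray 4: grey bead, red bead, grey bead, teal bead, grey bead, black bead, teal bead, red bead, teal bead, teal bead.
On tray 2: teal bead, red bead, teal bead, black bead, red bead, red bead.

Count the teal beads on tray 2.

2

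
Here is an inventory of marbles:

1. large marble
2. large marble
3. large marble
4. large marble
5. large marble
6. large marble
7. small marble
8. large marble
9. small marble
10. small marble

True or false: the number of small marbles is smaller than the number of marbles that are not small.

small marbles: 3.
marbles that are not small: 7.
The claim requires 3 < 7, which holds.

True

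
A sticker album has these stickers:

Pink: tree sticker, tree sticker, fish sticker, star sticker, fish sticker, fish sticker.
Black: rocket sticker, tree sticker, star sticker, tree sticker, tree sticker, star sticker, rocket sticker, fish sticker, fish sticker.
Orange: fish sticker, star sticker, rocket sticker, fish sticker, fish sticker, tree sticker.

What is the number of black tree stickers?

3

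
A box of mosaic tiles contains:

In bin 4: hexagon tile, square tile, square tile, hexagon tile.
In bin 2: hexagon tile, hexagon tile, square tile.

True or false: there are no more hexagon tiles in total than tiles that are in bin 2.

False

hexagon tiles: 4.
tiles in bin 2: 3.
The claim requires 4 ≤ 3, which does not hold.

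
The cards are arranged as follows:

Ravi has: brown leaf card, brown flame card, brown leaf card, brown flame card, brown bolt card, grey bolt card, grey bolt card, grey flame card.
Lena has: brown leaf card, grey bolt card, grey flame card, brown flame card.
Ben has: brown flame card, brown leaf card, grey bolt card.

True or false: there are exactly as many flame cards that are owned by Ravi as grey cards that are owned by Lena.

False

|flame cards owned by Ravi| = 3.
|grey cards owned by Lena| = 2.
The claim requires 3 = 2, which does not hold.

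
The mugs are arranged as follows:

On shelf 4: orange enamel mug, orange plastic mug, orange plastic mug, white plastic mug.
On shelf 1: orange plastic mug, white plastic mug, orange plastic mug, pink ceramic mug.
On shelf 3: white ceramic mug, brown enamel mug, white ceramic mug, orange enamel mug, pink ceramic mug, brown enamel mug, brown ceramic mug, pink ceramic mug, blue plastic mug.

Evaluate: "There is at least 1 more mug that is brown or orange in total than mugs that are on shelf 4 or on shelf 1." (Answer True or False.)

True

mugs that are brown or orange: 9.
mugs on shelf 4 or on shelf 1: 8.
The claim requires 9 − 8 = 1 ≥ 1, which holds.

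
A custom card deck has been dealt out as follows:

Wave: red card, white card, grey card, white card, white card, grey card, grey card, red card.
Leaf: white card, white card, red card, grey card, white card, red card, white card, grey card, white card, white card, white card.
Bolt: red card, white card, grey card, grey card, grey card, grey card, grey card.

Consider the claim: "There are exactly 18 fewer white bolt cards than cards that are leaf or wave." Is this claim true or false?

True

|white bolt cards| = 1.
|cards that are leaf or wave| = 19.
The claim requires 19 − 1 (= 18) to equal 18, which holds.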